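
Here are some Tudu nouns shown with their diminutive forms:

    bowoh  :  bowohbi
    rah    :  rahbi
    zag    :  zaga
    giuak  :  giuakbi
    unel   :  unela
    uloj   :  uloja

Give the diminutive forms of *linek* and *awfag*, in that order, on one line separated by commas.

linekbi, awfaga

Looking at the final consonant of each stem: -bi when the stem ends in a voiceless consonant (*bowoh*, *rah*, *giuak*); -a when the stem ends in a voiced consonant (*zag*, *unel*, *uloj*).
*linek* — final consonant /k/ (voiceless) → -bi → *linekbi*.
The final consonant of *awfag* is /g/, which is voiced, so the suffix is -a, giving *awfaga*.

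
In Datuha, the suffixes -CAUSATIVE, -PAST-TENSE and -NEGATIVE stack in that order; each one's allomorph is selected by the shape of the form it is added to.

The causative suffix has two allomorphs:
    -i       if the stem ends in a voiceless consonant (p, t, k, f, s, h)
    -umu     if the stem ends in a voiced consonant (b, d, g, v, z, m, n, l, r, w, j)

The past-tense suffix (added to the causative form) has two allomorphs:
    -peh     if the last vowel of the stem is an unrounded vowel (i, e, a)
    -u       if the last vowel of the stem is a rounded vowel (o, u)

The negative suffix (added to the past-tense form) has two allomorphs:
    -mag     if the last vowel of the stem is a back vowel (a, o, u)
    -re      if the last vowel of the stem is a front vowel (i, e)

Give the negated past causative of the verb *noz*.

nozumuumag

The final consonant of *noz* is /z/, which is voiced, so the causative suffix is -umu, giving *nozumu*.
The last vowel of the causative form *nozumu* is /u/, which is a rounded vowel, so the past-tense suffix is -u, giving *nozumuu*.
The last vowel of the past-tense form *nozumuu* is /u/, which is a back vowel, so the negative suffix is -mag, giving *nozumuumag*.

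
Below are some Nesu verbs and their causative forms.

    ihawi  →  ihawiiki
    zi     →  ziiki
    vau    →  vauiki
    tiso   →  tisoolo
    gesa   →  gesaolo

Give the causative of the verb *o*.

oolo

The suffix is conditioned by the last vowel: -iki when the last vowel of the stem is a high vowel (*ihawi*, *zi*, *vau*); -olo when the last vowel of the stem is a non-high vowel (*tiso*, *gesa*).
Since the last vowel of *o* is /o/ (a non-high vowel), it takes -olo, giving *oolo*.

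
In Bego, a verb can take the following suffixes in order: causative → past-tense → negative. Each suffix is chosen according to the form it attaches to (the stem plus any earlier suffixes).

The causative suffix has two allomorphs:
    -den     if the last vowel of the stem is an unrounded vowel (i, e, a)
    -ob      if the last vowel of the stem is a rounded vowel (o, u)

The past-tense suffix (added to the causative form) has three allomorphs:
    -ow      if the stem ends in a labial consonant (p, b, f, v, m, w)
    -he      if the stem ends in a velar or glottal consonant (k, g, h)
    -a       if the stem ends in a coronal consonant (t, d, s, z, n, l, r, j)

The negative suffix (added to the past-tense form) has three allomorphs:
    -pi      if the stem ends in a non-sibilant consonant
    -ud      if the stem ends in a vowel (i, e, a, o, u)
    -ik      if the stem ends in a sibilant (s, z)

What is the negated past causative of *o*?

*o* — last vowel /o/ (a rounded vowel) → -ob → *oob*.
The causative form *oob* — final consonant /b/ (labial) → -ow → *oobow*.
Since the final sound of the past-tense form *oobow* is /w/ (a non-sibilant consonant), it takes -pi, giving *oobowpi*.

oobowpi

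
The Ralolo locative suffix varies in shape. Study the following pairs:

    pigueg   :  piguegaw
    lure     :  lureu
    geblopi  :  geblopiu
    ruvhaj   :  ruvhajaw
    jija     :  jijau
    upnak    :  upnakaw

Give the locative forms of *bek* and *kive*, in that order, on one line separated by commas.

The suffix is conditioned by the final sound: -aw when the stem ends in a consonant (*pigueg*, *ruvhaj*, *upnak*); -u when the stem ends in a vowel (*lure*, *geblopi*, *jija*).
*bek* — final sound /k/ (a consonant) → -aw → *bekaw*.
*kive* — final sound /e/ (a vowel) → -u → *kiveu*.

bekaw, kiveu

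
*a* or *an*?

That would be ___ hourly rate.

an

The indefinite article is chosen by the initial *sound* of the following word, not its spelling.
*hourly* begins with the sound /aʊ/ (silent h) — a vowel sound.
So the article is *an*: That would be an hourly rate.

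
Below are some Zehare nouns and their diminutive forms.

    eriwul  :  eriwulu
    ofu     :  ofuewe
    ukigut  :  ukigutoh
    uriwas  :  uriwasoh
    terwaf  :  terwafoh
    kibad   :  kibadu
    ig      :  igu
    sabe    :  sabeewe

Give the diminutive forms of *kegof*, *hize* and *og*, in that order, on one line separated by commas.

The alternation tracks the final sound of the stem — -oh when the stem ends in a voiceless consonant (*ukigut*, *uriwas*, *terwaf*); -u when the stem ends in a voiced consonant (*eriwul*, *kibad*, *ig*); -ewe when the stem ends in a vowel (*ofu*, *sabe*).
*kegof* — final sound /f/ (a voiceless consonant) → -oh → *kegofoh*.
*hize*: final sound = /e/, a vowel → -ewe → *hizeewe*.
*og* — final sound /g/ (a voiced consonant) → -u → *ogu*.

kegofoh, hizeewe, ogu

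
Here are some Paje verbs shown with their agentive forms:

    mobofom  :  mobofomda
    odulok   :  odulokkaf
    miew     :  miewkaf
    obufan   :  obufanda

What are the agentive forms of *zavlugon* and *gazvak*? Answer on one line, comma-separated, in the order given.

Looking at the final consonant of each stem: -da when the stem ends in a nasal (*mobofom*, *obufan*); -kaf when the stem ends in a non-nasal consonant (*odulok*, *miew*).
The final consonant of *zavlugon* is /n/, which is a nasal, so the suffix is -da, giving *zavlugonda*.
Since the final consonant of *gazvak* is /k/ (non-nasal), it takes -kaf, giving *gazvakkaf*.

zavlugonda, gazvakkaf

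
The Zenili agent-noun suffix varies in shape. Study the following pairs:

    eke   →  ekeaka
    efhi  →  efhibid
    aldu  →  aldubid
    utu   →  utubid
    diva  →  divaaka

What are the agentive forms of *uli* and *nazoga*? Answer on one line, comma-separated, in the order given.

The pattern is height harmony: -bid when the last vowel of the stem is a high vowel (*efhi*, *aldu*, *utu*); -aka when the last vowel of the stem is a non-high vowel (*eke*, *diva*).
*uli* — last vowel /i/ (a high vowel) → -bid → *ulibid*.
*nazoga* — last vowel /a/ (a non-high vowel) → -aka → *nazogaaka*.

ulibid, nazogaaka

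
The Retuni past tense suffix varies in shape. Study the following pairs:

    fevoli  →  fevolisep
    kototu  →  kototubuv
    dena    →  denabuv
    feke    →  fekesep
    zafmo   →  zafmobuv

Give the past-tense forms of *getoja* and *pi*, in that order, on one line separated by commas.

The pattern is front/back vowel harmony: -sep when the last vowel of the stem is a front vowel (*fevoli*, *feke*); -buv when the last vowel of the stem is a back vowel (*kototu*, *dena*, *zafmo*).
*getoja*: last vowel = /a/, a back vowel → -buv → *getojabuv*.
The last vowel of *pi* is /i/, which is a front vowel, so the suffix is -sep, giving *pisep*.

getojabuv, pisep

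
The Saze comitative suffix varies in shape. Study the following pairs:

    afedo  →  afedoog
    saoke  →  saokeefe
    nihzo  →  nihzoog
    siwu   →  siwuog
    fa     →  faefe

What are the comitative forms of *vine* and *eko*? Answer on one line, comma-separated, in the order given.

The pattern is rounding harmony: -og when the last vowel of the stem is a rounded vowel (*afedo*, *nihzo*, *siwu*); -efe when the last vowel of the stem is an unrounded vowel (*saoke*, *fa*).
*vine*: last vowel = /e/, an unrounded vowel → -efe → *vineefe*.
Since the last vowel of *eko* is /o/ (a rounded vowel), it takes -og, giving *ekoog*.

vineefe, ekoog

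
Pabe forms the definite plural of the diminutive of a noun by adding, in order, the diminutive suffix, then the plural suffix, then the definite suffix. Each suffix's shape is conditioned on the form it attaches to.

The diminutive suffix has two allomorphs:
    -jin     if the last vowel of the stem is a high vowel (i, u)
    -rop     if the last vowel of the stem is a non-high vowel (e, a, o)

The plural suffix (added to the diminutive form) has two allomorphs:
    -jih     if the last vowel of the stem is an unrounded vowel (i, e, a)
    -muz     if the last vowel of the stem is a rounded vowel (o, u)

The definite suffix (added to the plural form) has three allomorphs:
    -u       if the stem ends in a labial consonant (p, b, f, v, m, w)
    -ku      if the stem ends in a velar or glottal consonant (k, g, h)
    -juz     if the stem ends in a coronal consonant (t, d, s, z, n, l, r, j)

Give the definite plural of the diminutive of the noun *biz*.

The last vowel of *biz* is /i/, which is a high vowel, so the diminutive suffix is -jin, giving *bizjin*.
Since the last vowel of the diminutive form *bizjin* is /i/ (an unrounded vowel), it takes -jih, giving *bizjinjih*.
The plural form *bizjinjih* — final consonant /h/ (velar/glottal) → -ku → *bizjinjihku*.

bizjinjihku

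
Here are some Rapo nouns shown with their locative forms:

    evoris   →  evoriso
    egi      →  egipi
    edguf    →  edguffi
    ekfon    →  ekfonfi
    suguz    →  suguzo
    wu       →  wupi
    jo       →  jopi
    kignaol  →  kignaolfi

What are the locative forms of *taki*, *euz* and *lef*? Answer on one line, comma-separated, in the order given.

The alternation tracks the final sound of the stem — -o when the stem ends in a sibilant (*evoris*, *suguz*); -fi when the stem ends in a non-sibilant consonant (*edguf*, *ekfon*, *kignaol*); -pi when the stem ends in a vowel (*egi*, *wu*, *jo*).
The final sound of *taki* is /i/, which is a vowel, so the suffix is -pi, giving *takipi*.
*euz*: final sound = /z/, a sibilant → -o → *euzo*.
Since the final sound of *lef* is /f/ (a non-sibilant consonant), it takes -fi, giving *leffi*.

takipi, euzo, leffi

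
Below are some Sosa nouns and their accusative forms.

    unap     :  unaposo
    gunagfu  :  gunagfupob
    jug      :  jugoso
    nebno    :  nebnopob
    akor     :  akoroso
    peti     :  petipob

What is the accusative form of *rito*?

ritopob

The pattern is consonant vs. vowel: -oso when the stem ends in a consonant (*unap*, *jug*, *akor*); -pob when the stem ends in a vowel (*gunagfu*, *nebno*, *peti*).
*rito* — final sound /o/ (a vowel) → -pob → *ritopob*.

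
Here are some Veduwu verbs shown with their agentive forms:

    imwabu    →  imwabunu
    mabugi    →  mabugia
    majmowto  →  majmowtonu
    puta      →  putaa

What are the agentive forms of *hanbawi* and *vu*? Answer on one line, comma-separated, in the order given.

The suffix is conditioned by the last vowel: -nu when the last vowel of the stem is a rounded vowel (*imwabu*, *majmowto*); -a when the last vowel of the stem is an unrounded vowel (*mabugi*, *puta*).
*hanbawi* — last vowel /i/ (an unrounded vowel) → -a → *hanbawia*.
Since the last vowel of *vu* is /u/ (a rounded vowel), it takes -nu, giving *vunu*.

hanbawia, vunu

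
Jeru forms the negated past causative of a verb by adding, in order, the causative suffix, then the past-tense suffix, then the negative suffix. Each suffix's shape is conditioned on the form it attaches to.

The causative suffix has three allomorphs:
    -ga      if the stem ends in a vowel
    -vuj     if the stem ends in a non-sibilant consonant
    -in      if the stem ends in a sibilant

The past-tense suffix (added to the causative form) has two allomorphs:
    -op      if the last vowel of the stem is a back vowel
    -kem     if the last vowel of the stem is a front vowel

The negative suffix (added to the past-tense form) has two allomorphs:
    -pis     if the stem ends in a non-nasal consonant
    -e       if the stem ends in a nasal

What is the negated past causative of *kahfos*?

*kahfos* — final sound /s/ (a sibilant) → -in → *kahfosin*.
The last vowel of the causative form *kahfosin* is /i/, which is a front vowel, so the past-tense suffix is -kem, giving *kahfosinkem*.
Since the final consonant of the past-tense form *kahfosinkem* is /m/ (a nasal), it takes -e, giving *kahfosinkeme*.

kahfosinkeme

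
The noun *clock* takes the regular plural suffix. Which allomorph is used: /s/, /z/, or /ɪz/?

/s/

The stem *clock* ends in a voiceless non-sibilant consonant.
The plural suffix surfaces as /ɪz/ after sibilants, /s/ after other voiceless consonants, and /z/ after other voiced sounds.
So the plural -s on *clock* is pronounced /s/.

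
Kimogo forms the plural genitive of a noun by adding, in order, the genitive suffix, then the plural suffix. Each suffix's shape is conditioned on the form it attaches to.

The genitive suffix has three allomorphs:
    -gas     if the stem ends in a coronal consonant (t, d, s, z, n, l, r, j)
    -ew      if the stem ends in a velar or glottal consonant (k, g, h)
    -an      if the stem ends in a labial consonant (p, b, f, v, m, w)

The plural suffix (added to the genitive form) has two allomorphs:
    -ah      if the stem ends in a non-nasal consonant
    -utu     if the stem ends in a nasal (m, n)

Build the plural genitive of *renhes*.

Since the final consonant of *renhes* is /s/ (coronal), it takes -gas, giving *renhesgas*.
The genitive form *renhesgas* — final consonant /s/ (non-nasal) → -ah → *renhesgasah*.

renhesgasah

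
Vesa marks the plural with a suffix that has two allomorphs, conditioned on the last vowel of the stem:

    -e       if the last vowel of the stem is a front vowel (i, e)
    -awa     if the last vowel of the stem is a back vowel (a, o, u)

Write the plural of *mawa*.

mawaawa

*mawa*: last vowel = /a/, a back vowel → -awa → *mawaawa*.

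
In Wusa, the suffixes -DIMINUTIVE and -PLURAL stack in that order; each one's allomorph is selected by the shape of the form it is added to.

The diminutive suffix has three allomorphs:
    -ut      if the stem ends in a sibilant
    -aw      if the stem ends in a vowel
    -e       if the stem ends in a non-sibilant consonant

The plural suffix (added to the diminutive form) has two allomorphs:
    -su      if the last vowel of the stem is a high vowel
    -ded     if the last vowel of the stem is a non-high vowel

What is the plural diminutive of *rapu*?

rapuawded

*rapu* — final sound /u/ (a vowel) → -aw → *rapuaw*.
The last vowel of the diminutive form *rapuaw* is /a/, which is a non-high vowel, so the plural suffix is -ded, giving *rapuawded*.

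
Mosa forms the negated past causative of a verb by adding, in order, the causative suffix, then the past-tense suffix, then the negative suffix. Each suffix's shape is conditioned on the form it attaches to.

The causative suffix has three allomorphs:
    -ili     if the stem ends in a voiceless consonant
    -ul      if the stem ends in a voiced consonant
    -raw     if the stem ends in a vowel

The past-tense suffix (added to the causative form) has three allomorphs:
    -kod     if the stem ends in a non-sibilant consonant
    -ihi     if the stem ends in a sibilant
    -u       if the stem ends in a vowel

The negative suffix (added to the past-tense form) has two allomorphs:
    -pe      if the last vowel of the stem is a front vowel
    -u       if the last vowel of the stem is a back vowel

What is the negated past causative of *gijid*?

gijidulkodu

*gijid*: final sound = /d/, a voiced consonant → -ul → *gijidul*.
Since the final sound of the causative form *gijidul* is /l/ (a non-sibilant consonant), it takes -kod, giving *gijidulkod*.
Since the last vowel of the past-tense form *gijidulkod* is /o/ (a back vowel), it takes -u, giving *gijidulkodu*.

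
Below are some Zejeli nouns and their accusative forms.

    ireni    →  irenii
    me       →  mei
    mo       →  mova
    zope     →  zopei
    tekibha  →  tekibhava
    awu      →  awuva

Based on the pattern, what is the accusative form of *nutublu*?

The alternation tracks the last vowel of the stem — -i when the last vowel of the stem is a front vowel (*ireni*, *me*, *zope*); -va when the last vowel of the stem is a back vowel (*mo*, *tekibha*, *awu*).
The last vowel of *nutublu* is /u/, which is a back vowel, so the suffix is -va, giving *nutubluva*.

nutubluva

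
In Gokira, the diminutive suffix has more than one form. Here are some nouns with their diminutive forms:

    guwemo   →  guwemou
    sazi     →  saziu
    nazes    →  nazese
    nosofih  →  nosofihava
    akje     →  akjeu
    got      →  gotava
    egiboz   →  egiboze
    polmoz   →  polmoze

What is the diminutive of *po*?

pou

The alternation tracks the final sound of the stem — -e when the stem ends in a sibilant (*nazes*, *egiboz*, *polmoz*); -ava when the stem ends in a non-sibilant consonant (*nosofih*, *got*); -u when the stem ends in a vowel (*guwemo*, *sazi*, *akje*).
Since the final sound of *po* is /o/ (a vowel), it takes -u, giving *pou*.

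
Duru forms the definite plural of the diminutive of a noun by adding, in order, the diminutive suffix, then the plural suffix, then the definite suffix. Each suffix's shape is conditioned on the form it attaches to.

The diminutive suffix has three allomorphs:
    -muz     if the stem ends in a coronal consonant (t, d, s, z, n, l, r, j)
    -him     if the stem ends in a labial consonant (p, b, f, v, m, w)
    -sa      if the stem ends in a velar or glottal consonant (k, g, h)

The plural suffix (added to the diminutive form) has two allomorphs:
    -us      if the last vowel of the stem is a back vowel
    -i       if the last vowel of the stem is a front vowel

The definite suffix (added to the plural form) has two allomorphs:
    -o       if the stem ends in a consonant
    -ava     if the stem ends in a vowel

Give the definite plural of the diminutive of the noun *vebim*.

*vebim* — final consonant /m/ (labial) → -him → *vebimhim*.
The diminutive form *vebimhim* — last vowel /i/ (a front vowel) → -i → *vebimhimi*.
The final sound of the plural form *vebimhimi* is /i/, which is a vowel, so the definite suffix is -ava, giving *vebimhimiava*.

vebimhimiava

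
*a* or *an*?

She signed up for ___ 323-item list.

a

The indefinite article is chosen by the initial *sound* of the following word, not its spelling.
The number *323* is spoken "three hundred …", beginning with /θriː/ — a consonant sound.
So the article is *a*: She signed up for a 323-item list.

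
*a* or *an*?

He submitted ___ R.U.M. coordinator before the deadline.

an

The indefinite article is chosen by the initial *sound* of the following word, not its spelling.
The initialism *R.U.M.* is read letter by letter; the first letter, R, is pronounced /ɑr/, which begins with a vowel sound.
So the article is *an*: He submitted an R.U.M. coordinator before the deadline.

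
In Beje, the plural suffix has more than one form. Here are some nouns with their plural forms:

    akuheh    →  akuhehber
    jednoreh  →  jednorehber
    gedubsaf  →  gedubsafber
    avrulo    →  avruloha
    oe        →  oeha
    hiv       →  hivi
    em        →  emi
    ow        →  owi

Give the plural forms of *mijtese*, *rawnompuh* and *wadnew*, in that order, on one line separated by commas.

mijteseha, rawnompuhber, wadnewi

The alternation tracks the final sound of the stem — -ber when the stem ends in a voiceless consonant (*akuheh*, *jednoreh*, *gedubsaf*); -i when the stem ends in a voiced consonant (*hiv*, *em*, *ow*); -ha when the stem ends in a vowel (*avrulo*, *oe*).
*mijtese* — final sound /e/ (a vowel) → -ha → *mijteseha*.
Since the final sound of *rawnompuh* is /h/ (a voiceless consonant), it takes -ber, giving *rawnompuhber*.
*wadnew*: final sound = /w/, a voiced consonant → -i → *wadnewi*.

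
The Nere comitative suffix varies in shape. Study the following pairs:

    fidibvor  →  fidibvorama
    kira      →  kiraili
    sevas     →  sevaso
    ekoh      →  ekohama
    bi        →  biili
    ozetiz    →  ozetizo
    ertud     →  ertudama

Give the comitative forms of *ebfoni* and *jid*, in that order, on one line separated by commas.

The alternation tracks the final sound of the stem — -o when the stem ends in a sibilant (*sevas*, *ozetiz*); -ama when the stem ends in a non-sibilant consonant (*fidibvor*, *ekoh*, *ertud*); -ili when the stem ends in a vowel (*kira*, *bi*).
Since the final sound of *ebfoni* is /i/ (a vowel), it takes -ili, giving *ebfoniili*.
*jid*: final sound = /d/, a non-sibilant consonant → -ama → *jidama*.

ebfoniili, jidama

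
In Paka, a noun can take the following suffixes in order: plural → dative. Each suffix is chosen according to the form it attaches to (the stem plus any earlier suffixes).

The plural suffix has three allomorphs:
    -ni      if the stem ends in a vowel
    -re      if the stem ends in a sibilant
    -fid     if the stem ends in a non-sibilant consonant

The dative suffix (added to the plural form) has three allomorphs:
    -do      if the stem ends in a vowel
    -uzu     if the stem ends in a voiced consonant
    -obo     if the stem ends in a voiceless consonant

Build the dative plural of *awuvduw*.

awuvduwfiduzu

*awuvduw*: final sound = /w/, a non-sibilant consonant → -fid → *awuvduwfid*.
The plural form *awuvduwfid*: final sound = /d/, a voiced consonant → -uzu → *awuvduwfiduzu*.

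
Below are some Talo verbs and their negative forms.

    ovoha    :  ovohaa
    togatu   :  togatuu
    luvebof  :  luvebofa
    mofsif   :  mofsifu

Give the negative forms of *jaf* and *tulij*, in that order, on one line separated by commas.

jafa, tuliju

The pattern is height harmony: -u when the last vowel of the stem is a high vowel (*togatu*, *mofsif*); -a when the last vowel of the stem is a non-high vowel (*ovoha*, *luvebof*).
The last vowel of *jaf* is /a/, which is a non-high vowel, so the suffix is -a, giving *jafa*.
*tulij*: last vowel = /i/, a high vowel → -u → *tuliju*.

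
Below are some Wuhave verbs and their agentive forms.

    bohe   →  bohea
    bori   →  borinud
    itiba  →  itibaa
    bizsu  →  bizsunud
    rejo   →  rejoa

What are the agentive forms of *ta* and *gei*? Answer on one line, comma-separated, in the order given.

The alternation tracks the last vowel of the stem — -nud when the last vowel of the stem is a high vowel (*bori*, *bizsu*); -a when the last vowel of the stem is a non-high vowel (*bohe*, *itiba*, *rejo*).
Since the last vowel of *ta* is /a/ (a non-high vowel), it takes -a, giving *taa*.
Since the last vowel of *gei* is /i/ (a high vowel), it takes -nud, giving *geinud*.

taa, geinud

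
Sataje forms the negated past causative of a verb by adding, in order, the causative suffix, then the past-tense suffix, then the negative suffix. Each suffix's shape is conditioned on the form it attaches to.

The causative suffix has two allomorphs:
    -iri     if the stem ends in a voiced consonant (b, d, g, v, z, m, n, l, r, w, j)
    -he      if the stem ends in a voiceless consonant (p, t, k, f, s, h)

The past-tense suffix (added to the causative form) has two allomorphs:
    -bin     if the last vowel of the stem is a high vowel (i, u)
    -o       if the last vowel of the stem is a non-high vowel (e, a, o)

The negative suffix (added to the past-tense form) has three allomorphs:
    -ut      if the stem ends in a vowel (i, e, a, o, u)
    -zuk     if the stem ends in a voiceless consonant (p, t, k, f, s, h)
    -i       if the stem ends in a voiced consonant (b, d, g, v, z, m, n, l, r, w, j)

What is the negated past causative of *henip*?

henipheout

The final consonant of *henip* is /p/, which is voiceless, so the causative suffix is -he, giving *heniphe*.
The causative form *heniphe*: last vowel = /e/, a non-high vowel → -o → *henipheo*.
The past-tense form *henipheo* — final sound /o/ (a vowel) → -ut → *henipheout*.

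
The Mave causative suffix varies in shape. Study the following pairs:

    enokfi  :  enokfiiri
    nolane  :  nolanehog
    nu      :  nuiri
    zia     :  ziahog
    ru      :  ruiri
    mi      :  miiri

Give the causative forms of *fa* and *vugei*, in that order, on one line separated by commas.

The alternation tracks the last vowel of the stem — -iri when the last vowel of the stem is a high vowel (*enokfi*, *nu*, *ru*, *mi*); -hog when the last vowel of the stem is a non-high vowel (*nolane*, *zia*).
The last vowel of *fa* is /a/, which is a non-high vowel, so the suffix is -hog, giving *fahog*.
The last vowel of *vugei* is /i/, which is a high vowel, so the suffix is -iri, giving *vugeiiri*.

fahog, vugeiiri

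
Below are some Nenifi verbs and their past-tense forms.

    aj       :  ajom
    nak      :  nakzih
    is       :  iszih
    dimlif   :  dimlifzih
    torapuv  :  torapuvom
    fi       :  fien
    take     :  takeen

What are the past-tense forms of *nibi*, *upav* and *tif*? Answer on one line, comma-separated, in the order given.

The alternation tracks the final sound of the stem — -zih when the stem ends in a voiceless consonant (*nak*, *is*, *dimlif*); -om when the stem ends in a voiced consonant (*aj*, *torapuv*); -en when the stem ends in a vowel (*fi*, *take*).
*nibi* — final sound /i/ (a vowel) → -en → *nibien*.
Since the final sound of *upav* is /v/ (a voiced consonant), it takes -om, giving *upavom*.
Since the final sound of *tif* is /f/ (a voiceless consonant), it takes -zih, giving *tifzih*.

nibien, upavom, tifzih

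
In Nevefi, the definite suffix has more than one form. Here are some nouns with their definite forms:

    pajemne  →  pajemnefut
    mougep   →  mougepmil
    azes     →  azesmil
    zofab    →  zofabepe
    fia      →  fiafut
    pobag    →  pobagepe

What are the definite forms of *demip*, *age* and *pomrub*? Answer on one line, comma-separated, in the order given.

The suffix is conditioned by the final sound: -mil when the stem ends in a voiceless consonant (*mougep*, *azes*); -epe when the stem ends in a voiced consonant (*zofab*, *pobag*); -fut when the stem ends in a vowel (*pajemne*, *fia*).
Since the final sound of *demip* is /p/ (a voiceless consonant), it takes -mil, giving *demipmil*.
The final sound of *age* is /e/, which is a vowel, so the suffix is -fut, giving *agefut*.
*pomrub* — final sound /b/ (a voiced consonant) → -epe → *pomrubepe*.

demipmil, agefut, pomrubepe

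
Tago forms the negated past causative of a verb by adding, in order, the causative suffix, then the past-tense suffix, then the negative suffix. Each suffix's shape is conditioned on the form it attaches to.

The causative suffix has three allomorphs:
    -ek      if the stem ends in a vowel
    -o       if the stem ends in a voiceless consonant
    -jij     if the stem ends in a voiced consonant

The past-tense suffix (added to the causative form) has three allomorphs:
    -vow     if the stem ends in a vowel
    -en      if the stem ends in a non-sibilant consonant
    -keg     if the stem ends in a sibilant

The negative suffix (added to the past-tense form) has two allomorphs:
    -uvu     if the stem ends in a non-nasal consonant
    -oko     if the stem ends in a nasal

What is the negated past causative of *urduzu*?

The final sound of *urduzu* is /u/, which is a vowel, so the causative suffix is -ek, giving *urduzuek*.
Since the final sound of the causative form *urduzuek* is /k/ (a non-sibilant consonant), it takes -en, giving *urduzueken*.
Since the final consonant of the past-tense form *urduzueken* is /n/ (a nasal), it takes -oko, giving *urduzuekenoko*.

urduzuekenoko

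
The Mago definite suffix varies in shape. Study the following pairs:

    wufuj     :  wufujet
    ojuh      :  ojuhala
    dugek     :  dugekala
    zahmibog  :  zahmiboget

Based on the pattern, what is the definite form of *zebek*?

The suffix is conditioned by the final consonant: -ala when the stem ends in a voiceless consonant (*ojuh*, *dugek*); -et when the stem ends in a voiced consonant (*wufuj*, *zahmibog*).
*zebek* — final consonant /k/ (voiceless) → -ala → *zebekala*.

zebekala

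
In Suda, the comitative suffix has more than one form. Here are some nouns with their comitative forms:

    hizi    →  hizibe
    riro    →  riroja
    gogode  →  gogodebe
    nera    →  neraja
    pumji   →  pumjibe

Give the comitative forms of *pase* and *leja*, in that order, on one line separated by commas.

pasebe, lejaja

The suffix is conditioned by the last vowel: -be when the last vowel of the stem is a front vowel (*hizi*, *gogode*, *pumji*); -ja when the last vowel of the stem is a back vowel (*riro*, *nera*).
The last vowel of *pase* is /e/, which is a front vowel, so the suffix is -be, giving *pasebe*.
The last vowel of *leja* is /a/, which is a back vowel, so the suffix is -ja, giving *lejaja*.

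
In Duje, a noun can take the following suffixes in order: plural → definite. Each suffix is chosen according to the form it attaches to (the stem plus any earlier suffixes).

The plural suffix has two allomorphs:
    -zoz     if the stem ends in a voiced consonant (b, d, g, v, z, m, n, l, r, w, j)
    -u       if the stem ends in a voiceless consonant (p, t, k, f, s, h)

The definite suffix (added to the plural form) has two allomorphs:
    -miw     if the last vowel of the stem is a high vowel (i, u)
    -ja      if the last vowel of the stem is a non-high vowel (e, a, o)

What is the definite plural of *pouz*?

*pouz*: final consonant = /z/, voiced → -zoz → *pouzzoz*.
The last vowel of the plural form *pouzzoz* is /o/, which is a non-high vowel, so the definite suffix is -ja, giving *pouzzozja*.

pouzzozja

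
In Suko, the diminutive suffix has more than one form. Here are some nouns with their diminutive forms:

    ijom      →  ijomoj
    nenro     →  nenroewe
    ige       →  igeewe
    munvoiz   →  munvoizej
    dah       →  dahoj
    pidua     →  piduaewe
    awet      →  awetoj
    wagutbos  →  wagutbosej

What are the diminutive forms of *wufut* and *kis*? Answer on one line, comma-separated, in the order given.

The alternation tracks the final sound of the stem — -ej when the stem ends in a sibilant (*munvoiz*, *wagutbos*); -oj when the stem ends in a non-sibilant consonant (*ijom*, *dah*, *awet*); -ewe when the stem ends in a vowel (*nenro*, *ige*, *pidua*).
Since the final sound of *wufut* is /t/ (a non-sibilant consonant), it takes -oj, giving *wufutoj*.
*kis*: final sound = /s/, a sibilant → -ej → *kisej*.

wufutoj, kisej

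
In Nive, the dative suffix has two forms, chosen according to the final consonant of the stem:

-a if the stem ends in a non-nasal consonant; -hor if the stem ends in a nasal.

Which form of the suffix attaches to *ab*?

*ab*: final consonant = /b/, non-nasal → -a.

-a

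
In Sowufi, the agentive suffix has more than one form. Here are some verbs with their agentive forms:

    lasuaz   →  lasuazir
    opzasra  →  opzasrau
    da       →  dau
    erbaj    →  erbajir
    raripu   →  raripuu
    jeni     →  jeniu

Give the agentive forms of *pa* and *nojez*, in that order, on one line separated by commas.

pau, nojezir

Looking at the final sound of each stem: -ir when the stem ends in a consonant (*lasuaz*, *erbaj*); -u when the stem ends in a vowel (*opzasra*, *da*, *raripu*, *jeni*).
*pa* — final sound /a/ (a vowel) → -u → *pau*.
*nojez* — final sound /z/ (a consonant) → -ir → *nojezir*.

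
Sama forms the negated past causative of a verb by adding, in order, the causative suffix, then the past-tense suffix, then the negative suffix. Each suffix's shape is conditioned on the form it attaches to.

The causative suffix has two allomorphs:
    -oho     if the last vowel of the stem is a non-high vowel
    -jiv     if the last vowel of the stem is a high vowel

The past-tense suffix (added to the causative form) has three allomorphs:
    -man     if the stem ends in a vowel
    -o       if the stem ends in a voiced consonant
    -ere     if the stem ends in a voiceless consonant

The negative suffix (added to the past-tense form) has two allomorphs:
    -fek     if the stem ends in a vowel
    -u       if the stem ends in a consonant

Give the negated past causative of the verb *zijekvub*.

zijekvubjivofek

The last vowel of *zijekvub* is /u/, which is a high vowel, so the causative suffix is -jiv, giving *zijekvubjiv*.
The final sound of the causative form *zijekvubjiv* is /v/, which is a voiced consonant, so the past-tense suffix is -o, giving *zijekvubjivo*.
The final sound of the past-tense form *zijekvubjivo* is /o/, which is a vowel, so the negative suffix is -fek, giving *zijekvubjivofek*.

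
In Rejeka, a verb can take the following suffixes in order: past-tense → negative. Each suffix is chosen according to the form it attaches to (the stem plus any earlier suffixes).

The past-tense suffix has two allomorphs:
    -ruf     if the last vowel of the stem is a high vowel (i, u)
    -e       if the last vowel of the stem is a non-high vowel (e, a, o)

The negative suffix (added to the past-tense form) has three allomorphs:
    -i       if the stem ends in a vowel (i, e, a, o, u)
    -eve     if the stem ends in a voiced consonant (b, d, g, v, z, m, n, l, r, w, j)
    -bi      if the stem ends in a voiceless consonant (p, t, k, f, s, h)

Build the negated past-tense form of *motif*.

*motif*: last vowel = /i/, a high vowel → -ruf → *motifruf*.
Since the final sound of the past-tense form *motifruf* is /f/ (a voiceless consonant), it takes -bi, giving *motifrufbi*.

motifrufbi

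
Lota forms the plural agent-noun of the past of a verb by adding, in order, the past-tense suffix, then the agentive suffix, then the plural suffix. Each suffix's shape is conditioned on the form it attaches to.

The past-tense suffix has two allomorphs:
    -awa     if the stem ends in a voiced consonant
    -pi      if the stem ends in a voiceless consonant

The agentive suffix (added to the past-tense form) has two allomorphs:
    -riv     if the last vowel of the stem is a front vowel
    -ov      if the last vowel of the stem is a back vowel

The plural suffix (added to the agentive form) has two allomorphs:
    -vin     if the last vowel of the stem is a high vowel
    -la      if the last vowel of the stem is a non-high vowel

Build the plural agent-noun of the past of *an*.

anawaovla

Since the final consonant of *an* is /n/ (voiced), it takes -awa, giving *anawa*.
The past-tense form *anawa*: last vowel = /a/, a back vowel → -ov → *anawaov*.
The agentive form *anawaov*: last vowel = /o/, a non-high vowel → -la → *anawaovla*.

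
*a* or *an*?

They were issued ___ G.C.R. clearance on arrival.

a

The indefinite article is chosen by the initial *sound* of the following word, not its spelling.
The initialism *G.C.R.* is read letter by letter; the first letter, G, is pronounced /dʒiː/, which begins with a consonant sound.
So the article is *a*: They were issued a G.C.R. clearance on arrival.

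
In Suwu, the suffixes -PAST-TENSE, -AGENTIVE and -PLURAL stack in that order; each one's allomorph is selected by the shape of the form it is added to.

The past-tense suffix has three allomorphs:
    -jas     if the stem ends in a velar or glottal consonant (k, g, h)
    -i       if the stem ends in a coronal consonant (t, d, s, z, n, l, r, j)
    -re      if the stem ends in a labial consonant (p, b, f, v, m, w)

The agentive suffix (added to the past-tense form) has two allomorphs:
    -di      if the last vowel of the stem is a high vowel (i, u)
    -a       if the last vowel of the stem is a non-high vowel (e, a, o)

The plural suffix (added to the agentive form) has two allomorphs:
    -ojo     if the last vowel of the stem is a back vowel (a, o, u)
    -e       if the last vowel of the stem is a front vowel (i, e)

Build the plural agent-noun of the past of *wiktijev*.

*wiktijev* — final consonant /v/ (labial) → -re → *wiktijevre*.
The last vowel of the past-tense form *wiktijevre* is /e/, which is a non-high vowel, so the agentive suffix is -a, giving *wiktijevrea*.
The agentive form *wiktijevrea*: last vowel = /a/, a back vowel → -ojo → *wiktijevreaojo*.

wiktijevreaojo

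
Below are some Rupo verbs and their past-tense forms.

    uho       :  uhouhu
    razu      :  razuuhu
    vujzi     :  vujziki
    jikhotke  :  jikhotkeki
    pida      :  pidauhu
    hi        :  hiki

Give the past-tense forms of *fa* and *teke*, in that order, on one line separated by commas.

fauhu, tekeki

The alternation tracks the last vowel of the stem — -ki when the last vowel of the stem is a front vowel (*vujzi*, *jikhotke*, *hi*); -uhu when the last vowel of the stem is a back vowel (*uho*, *razu*, *pida*).
*fa*: last vowel = /a/, a back vowel → -uhu → *fauhu*.
*teke*: last vowel = /e/, a front vowel → -ki → *tekeki*.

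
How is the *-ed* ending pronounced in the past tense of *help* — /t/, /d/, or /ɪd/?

/t/

The stem *help* ends in a voiceless consonant other than /t/.
The -ed suffix is realized as /ɪd/ after /t, d/; as /t/ after other voiceless consonants; and as /d/ after other voiced sounds.
So -ed on *help* is pronounced /t/.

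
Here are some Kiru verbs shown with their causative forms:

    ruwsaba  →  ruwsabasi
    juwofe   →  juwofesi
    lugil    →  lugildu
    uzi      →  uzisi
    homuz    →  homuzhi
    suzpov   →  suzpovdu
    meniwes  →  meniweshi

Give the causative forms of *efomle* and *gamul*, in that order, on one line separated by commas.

The pattern is sibilance of the final sound: -hi when the stem ends in a sibilant (*homuz*, *meniwes*); -du when the stem ends in a non-sibilant consonant (*lugil*, *suzpov*); -si when the stem ends in a vowel (*ruwsaba*, *juwofe*, *uzi*).
Since the final sound of *efomle* is /e/ (a vowel), it takes -si, giving *efomlesi*.
Since the final sound of *gamul* is /l/ (a non-sibilant consonant), it takes -du, giving *gamuldu*.

efomlesi, gamuldu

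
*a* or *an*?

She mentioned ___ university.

a

The indefinite article is chosen by the initial *sound* of the following word, not its spelling.
*university* begins with the sound /juː/ (u pronounced /juː/) — a consonant sound.
So the article is *a*: She mentioned a university.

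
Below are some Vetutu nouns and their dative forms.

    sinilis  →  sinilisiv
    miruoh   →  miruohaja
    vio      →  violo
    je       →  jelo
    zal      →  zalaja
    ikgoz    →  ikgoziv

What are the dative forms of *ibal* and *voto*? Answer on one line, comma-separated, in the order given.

The alternation tracks the final sound of the stem — -iv when the stem ends in a sibilant (*sinilis*, *ikgoz*); -aja when the stem ends in a non-sibilant consonant (*miruoh*, *zal*); -lo when the stem ends in a vowel (*vio*, *je*).
*ibal* — final sound /l/ (a non-sibilant consonant) → -aja → *ibalaja*.
*voto*: final sound = /o/, a vowel → -lo → *votolo*.

ibalaja, votolo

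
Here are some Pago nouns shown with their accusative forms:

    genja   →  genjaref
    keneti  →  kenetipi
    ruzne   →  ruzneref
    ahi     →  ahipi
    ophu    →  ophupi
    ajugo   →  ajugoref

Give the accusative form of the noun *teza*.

tezaref

The suffix is conditioned by the last vowel: -pi when the last vowel of the stem is a high vowel (*keneti*, *ahi*, *ophu*); -ref when the last vowel of the stem is a non-high vowel (*genja*, *ruzne*, *ajugo*).
*teza* — last vowel /a/ (a non-high vowel) → -ref → *tezaref*.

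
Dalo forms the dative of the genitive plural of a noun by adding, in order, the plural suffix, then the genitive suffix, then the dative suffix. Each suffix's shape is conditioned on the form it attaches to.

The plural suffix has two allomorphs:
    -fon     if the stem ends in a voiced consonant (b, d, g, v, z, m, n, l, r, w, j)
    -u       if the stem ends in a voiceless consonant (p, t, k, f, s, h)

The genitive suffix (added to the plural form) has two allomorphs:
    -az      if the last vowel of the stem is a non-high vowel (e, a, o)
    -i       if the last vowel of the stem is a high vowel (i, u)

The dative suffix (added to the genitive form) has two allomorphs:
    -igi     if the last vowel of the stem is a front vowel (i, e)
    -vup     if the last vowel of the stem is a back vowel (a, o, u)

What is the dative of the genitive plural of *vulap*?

vulapuiigi

Since the final consonant of *vulap* is /p/ (voiceless), it takes -u, giving *vulapu*.
The plural form *vulapu*: last vowel = /u/, a high vowel → -i → *vulapui*.
Since the last vowel of the genitive form *vulapui* is /i/ (a front vowel), it takes -igi, giving *vulapuiigi*.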